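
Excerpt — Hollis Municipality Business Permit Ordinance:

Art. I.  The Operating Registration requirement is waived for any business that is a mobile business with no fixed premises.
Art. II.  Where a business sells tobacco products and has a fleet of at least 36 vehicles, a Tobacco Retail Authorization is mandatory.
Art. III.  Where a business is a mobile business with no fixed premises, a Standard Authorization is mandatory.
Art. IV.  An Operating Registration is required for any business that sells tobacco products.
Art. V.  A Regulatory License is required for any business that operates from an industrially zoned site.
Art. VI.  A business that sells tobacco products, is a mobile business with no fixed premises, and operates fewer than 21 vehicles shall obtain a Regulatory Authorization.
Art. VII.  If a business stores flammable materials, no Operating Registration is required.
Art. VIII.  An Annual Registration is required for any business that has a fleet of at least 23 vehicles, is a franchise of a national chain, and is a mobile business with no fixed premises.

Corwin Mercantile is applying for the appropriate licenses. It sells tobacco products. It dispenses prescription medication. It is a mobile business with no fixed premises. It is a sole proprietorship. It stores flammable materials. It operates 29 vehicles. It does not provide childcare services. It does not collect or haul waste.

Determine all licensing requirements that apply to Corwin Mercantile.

Standard Authorization

Art. I. is a mobile business with no fixed premises → exempt from Operating Registration.
Art. II. sells tobacco products; vehicles 29 < 36 → Tobacco Retail Authorization not required.
Art. III. is a mobile business with no fixed premises → Standard Authorization required.
Art. IV. sells tobacco products → Operating Registration required.
Art. V. is a mobile business with no fixed premises (not: operates from an industrially zoned site) → Regulatory License not required.
Art. VI. sells tobacco products; is a mobile business with no fixed premises; vehicles 29 ≥ 21 → Regulatory Authorization not required.
Art. VII. stores flammable materials → exempt from Operating Registration.
Art. VIII. vehicles 29 ≥ 23; is a sole proprietorship (not: is a franchise of a national chain); is a mobile business with no fixed premises → Annual Registration not required.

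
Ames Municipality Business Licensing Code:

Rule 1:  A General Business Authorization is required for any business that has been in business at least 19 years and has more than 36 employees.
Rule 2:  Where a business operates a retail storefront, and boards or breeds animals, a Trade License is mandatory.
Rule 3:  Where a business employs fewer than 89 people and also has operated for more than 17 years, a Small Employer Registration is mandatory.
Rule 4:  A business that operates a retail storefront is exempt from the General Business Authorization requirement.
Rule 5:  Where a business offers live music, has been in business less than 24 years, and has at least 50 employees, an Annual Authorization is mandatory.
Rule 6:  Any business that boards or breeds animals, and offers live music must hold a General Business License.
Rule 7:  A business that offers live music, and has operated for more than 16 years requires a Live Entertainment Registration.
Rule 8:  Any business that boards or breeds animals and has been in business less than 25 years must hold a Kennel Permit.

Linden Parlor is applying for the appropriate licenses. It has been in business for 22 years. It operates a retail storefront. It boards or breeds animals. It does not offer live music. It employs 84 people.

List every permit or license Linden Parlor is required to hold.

Kennel Permit, Small Employer Registration, Trade License

Rule 1: years in business 22 ≥ 19; employees 84 > 36 → General Business Authorization required.
Rule 2: operates a retail storefront; boards or breeds animals → Trade License required.
Rule 3: employees 84 < 89; years in business 22 > 17 → Small Employer Registration required.
Rule 4: operates a retail storefront → exempt from General Business Authorization.
Rule 5: does not offer live music; years in business 22 < 24; employees 84 ≥ 50 → Annual Authorization not required.
Rule 6: boards or breeds animals; does not offer live music → General Business License not required.
Rule 7: does not offer live music; years in business 22 > 16 → Live Entertainment Registration not required.
Rule 8: boards or breeds animals; years in business 22 < 25 → Kennel Permit required.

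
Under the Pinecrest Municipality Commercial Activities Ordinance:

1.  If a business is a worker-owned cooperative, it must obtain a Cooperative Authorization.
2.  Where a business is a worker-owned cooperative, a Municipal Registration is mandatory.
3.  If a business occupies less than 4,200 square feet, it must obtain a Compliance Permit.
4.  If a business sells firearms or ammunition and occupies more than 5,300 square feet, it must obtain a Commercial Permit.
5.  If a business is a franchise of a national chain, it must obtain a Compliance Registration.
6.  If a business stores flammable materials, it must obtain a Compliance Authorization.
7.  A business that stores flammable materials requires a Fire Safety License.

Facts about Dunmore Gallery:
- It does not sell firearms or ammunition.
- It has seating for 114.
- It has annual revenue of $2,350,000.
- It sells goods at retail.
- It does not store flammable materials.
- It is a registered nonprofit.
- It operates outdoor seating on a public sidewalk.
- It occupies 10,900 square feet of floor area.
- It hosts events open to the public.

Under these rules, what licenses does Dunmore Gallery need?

None

1. is a registered nonprofit (not: is a worker-owned cooperative) → Cooperative Authorization not required.
2. is a registered nonprofit (not: is a worker-owned cooperative) → Municipal Registration not required.
3. floor area 10,900 square feet ≥ 4,200 square feet → Compliance Permit not required.
4. does not sell firearms or ammunition; floor area 10,900 square feet > 5,300 square feet → Commercial Permit not required.
5. is a registered nonprofit (not: is a franchise of a national chain) → Compliance Registration not required.
6. does not store flammable materials → Compliance Authorization not required.
7. does not store flammable materials → Fire Safety License not required.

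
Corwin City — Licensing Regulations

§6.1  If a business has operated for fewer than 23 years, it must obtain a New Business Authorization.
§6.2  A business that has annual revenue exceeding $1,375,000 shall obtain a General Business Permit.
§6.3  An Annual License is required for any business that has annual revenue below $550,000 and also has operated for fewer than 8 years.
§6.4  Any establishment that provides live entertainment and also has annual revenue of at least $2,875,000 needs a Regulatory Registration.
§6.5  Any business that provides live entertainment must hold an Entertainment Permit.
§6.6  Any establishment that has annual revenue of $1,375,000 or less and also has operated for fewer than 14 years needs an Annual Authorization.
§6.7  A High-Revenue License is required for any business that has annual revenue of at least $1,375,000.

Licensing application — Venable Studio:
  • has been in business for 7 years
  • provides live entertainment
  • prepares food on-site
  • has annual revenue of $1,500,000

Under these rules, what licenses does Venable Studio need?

§6.1 years in business 7 < 23 → New Business Authorization required.
§6.2 revenue $1,500,000 > $1,375,000 → General Business Permit required.
§6.3 revenue $1,500,000 ≥ $550,000; years in business 7 < 8 → Annual License not required.
§6.4 provides live entertainment; revenue $1,500,000 < $2,875,000 → Regulatory Registration not required.
§6.5 provides live entertainment → Entertainment Permit required.
§6.6 revenue $1,500,000 > $1,375,000; years in business 7 < 14 → Annual Authorization not required.
§6.7 revenue $1,500,000 ≥ $1,375,000 → High-Revenue License required.

Entertainment Permit, General Business Permit, High-Revenue License, New Business Authorization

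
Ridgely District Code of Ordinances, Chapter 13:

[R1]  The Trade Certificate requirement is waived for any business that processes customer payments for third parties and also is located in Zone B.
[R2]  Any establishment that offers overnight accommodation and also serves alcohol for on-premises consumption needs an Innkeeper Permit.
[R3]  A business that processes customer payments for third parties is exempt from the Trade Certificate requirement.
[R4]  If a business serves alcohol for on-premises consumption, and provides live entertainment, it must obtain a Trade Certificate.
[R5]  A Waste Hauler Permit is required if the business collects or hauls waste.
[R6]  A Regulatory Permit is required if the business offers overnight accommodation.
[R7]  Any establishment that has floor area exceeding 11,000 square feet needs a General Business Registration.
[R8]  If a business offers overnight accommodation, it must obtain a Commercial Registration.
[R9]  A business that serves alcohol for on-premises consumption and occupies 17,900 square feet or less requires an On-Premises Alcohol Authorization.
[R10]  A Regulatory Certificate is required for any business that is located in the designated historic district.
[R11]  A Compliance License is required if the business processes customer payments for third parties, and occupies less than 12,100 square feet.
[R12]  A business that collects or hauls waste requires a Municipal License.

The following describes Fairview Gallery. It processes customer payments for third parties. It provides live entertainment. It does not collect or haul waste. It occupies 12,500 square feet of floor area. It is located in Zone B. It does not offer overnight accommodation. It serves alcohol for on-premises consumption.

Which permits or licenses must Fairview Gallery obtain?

General Business Registration, On-Premises Alcohol Authorization

[R1] processes customer payments for third parties; is located in Zone B → exempt from Trade Certificate.
[R2] does not offer overnight accommodation; serves alcohol for on-premises consumption → Innkeeper Permit not required.
[R3] processes customer payments for third parties → exempt from Trade Certificate.
[R4] serves alcohol for on-premises consumption; provides live entertainment → Trade Certificate required.
[R5] does not collect or haul waste → Waste Hauler Permit not required.
[R6] does not offer overnight accommodation → Regulatory Permit not required.
[R7] floor area 12,500 square feet > 11,000 square feet → General Business Registration required.
[R8] does not offer overnight accommodation → Commercial Registration not required.
[R9] serves alcohol for on-premises consumption; floor area 12,500 square feet ≤ 17,900 square feet → On-Premises Alcohol Authorization required.
[R10] is located in Zone B (not: is located in the designated historic district) → Regulatory Certificate not required.
[R11] processes customer payments for third parties; floor area 12,500 square feet ≥ 12,100 square feet → Compliance License not required.
[R12] does not collect or haul waste → Municipal License not required.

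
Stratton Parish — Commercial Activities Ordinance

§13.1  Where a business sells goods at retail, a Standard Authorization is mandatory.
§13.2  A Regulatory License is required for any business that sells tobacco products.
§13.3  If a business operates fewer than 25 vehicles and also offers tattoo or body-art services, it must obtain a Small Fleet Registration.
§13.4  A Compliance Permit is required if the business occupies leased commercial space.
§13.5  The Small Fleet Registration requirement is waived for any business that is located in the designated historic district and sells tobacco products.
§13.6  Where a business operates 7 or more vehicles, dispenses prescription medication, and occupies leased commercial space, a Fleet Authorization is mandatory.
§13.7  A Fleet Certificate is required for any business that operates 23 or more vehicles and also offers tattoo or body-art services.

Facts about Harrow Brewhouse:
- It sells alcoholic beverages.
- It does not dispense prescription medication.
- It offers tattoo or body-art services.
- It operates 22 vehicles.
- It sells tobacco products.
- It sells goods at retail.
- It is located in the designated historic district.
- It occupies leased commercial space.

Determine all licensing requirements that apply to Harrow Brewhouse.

§13.1 sells goods at retail → Standard Authorization required.
§13.2 sells tobacco products → Regulatory License required.
§13.3 vehicles 22 < 25; offers tattoo or body-art services → Small Fleet Registration required.
§13.4 occupies leased commercial space → Compliance Permit required.
§13.5 is located in the designated historic district; sells tobacco products → exempt from Small Fleet Registration.
§13.6 vehicles 22 ≥ 7; does not dispense prescription medication; occupies leased commercial space → Fleet Authorization not required.
§13.7 vehicles 22 < 23; offers tattoo or body-art services → Fleet Certificate not required.

Compliance Permit, Regulatory License, Standard Authorization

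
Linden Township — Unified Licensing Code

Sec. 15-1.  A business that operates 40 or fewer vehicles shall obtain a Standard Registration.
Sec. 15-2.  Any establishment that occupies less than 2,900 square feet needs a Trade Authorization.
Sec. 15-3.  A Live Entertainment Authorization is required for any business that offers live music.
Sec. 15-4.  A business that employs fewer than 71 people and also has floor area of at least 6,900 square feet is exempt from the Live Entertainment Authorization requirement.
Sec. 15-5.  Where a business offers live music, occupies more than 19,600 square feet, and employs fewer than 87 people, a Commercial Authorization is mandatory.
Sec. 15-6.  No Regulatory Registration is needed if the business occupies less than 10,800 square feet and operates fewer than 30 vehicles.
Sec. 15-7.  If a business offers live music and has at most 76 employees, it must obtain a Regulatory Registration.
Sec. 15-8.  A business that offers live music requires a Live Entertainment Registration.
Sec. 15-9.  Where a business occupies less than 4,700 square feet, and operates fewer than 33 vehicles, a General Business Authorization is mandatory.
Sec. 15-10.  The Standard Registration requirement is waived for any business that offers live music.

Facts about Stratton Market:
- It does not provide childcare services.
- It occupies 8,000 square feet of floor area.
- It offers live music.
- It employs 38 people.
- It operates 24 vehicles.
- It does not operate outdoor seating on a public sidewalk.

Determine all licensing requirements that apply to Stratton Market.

Sec. 15-1. vehicles 24 ≤ 40 → Standard Registration required.
Sec. 15-2. floor area 8,000 square feet ≥ 2,900 square feet → Trade Authorization not required.
Sec. 15-3. offers live music → Live Entertainment Authorization required.
Sec. 15-4. employees 38 < 71; floor area 8,000 square feet ≥ 6,900 square feet → exempt from Live Entertainment Authorization.
Sec. 15-5. offers live music; floor area 8,000 square feet ≤ 19,600 square feet; employees 38 < 87 → Commercial Authorization not required.
Sec. 15-6. floor area 8,000 square feet < 10,800 square feet; vehicles 24 < 30 → exempt from Regulatory Registration.
Sec. 15-7. offers live music; employees 38 ≤ 76 → Regulatory Registration required.
Sec. 15-8. offers live music → Live Entertainment Registration required.
Sec. 15-9. floor area 8,000 square feet ≥ 4,700 square feet; vehicles 24 < 33 → General Business Authorization not required.
Sec. 15-10. offers live music → exempt from Standard Registration.

Live Entertainment Registration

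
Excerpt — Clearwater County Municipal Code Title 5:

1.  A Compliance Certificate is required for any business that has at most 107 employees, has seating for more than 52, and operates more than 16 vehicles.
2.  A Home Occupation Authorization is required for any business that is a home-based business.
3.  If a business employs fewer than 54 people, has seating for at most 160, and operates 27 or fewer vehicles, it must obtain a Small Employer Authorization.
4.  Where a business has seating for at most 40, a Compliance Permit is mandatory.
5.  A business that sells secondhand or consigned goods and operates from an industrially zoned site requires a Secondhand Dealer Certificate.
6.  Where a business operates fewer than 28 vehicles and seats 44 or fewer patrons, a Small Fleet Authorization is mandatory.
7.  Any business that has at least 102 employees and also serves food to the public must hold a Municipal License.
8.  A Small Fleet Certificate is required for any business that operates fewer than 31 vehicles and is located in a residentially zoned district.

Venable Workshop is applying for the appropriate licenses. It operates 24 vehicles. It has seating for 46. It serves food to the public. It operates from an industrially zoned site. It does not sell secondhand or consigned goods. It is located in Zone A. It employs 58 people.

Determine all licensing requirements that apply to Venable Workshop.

None

1. employees 58 ≤ 107; seating 46 ≤ 52; vehicles 24 > 16 → Compliance Certificate not required.
2. operates from an industrially zoned site (not: is a home-based business) → Home Occupation Authorization not required.
3. employees 58 ≥ 54; seating 46 ≤ 160; vehicles 24 ≤ 27 → Small Employer Authorization not required.
4. seating 46 > 40 → Compliance Permit not required.
5. does not sell secondhand or consigned goods; operates from an industrially zoned site → Secondhand Dealer Certificate not required.
6. vehicles 24 < 28; seating 46 > 44 → Small Fleet Authorization not required.
7. employees 58 < 102; serves food to the public → Municipal License not required.
8. vehicles 24 < 31; is located in Zone A (not: is located in a residentially zoned district) → Small Fleet Certificate not required.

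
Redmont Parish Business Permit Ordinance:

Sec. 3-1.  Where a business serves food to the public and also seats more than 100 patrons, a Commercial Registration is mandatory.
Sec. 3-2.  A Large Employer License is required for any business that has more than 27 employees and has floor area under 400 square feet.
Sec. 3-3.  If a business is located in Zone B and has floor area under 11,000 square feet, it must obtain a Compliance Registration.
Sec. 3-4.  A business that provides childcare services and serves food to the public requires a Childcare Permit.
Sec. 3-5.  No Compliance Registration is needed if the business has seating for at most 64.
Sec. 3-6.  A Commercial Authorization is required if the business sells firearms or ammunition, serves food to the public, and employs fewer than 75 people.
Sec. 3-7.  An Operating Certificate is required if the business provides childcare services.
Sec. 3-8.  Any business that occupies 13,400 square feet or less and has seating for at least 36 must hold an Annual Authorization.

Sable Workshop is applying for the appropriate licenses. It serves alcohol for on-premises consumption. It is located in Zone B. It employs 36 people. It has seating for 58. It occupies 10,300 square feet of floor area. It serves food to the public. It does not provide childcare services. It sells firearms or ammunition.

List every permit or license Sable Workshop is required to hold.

Annual Authorization, Commercial Authorization

Sec. 3-1. serves food to the public; seating 58 ≤ 100 → Commercial Registration not required.
Sec. 3-2. employees 36 > 27; floor area 10,300 square feet ≥ 400 square feet → Large Employer License not required.
Sec. 3-3. is located in Zone B; floor area 10,300 square feet < 11,000 square feet → Compliance Registration required.
Sec. 3-4. does not provide childcare services; serves food to the public → Childcare Permit not required.
Sec. 3-5. seating 58 ≤ 64 → exempt from Compliance Registration.
Sec. 3-6. sells firearms or ammunition; serves food to the public; employees 36 < 75 → Commercial Authorization required.
Sec. 3-7. does not provide childcare services → Operating Certificate not required.
Sec. 3-8. floor area 10,300 square feet ≤ 13,400 square feet; seating 58 ≥ 36 → Annual Authorization required.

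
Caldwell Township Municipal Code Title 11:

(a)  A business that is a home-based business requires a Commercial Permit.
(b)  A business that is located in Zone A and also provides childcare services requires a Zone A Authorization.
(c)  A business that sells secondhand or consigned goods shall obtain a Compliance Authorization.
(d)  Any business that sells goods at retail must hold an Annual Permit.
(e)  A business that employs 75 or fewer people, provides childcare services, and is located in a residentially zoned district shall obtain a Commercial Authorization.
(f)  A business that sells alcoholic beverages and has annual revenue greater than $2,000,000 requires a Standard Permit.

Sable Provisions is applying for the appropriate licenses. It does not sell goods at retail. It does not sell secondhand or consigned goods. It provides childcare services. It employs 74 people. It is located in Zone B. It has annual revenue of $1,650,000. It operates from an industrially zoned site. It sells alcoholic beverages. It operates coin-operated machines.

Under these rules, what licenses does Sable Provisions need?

(a) operates from an industrially zoned site (not: is a home-based business) → Commercial Permit not required.
(b) is located in Zone B (not: is located in Zone A); provides childcare services → Zone A Authorization not required.
(c) does not sell secondhand or consigned goods → Compliance Authorization not required.
(d) does not sell goods at retail → Annual Permit not required.
(e) employees 74 ≤ 75; provides childcare services; is located in Zone B (not: is located in a residentially zoned district) → Commercial Authorization not required.
(f) sells alcoholic beverages; revenue $1,650,000 ≤ $2,000,000 → Standard Permit not required.

None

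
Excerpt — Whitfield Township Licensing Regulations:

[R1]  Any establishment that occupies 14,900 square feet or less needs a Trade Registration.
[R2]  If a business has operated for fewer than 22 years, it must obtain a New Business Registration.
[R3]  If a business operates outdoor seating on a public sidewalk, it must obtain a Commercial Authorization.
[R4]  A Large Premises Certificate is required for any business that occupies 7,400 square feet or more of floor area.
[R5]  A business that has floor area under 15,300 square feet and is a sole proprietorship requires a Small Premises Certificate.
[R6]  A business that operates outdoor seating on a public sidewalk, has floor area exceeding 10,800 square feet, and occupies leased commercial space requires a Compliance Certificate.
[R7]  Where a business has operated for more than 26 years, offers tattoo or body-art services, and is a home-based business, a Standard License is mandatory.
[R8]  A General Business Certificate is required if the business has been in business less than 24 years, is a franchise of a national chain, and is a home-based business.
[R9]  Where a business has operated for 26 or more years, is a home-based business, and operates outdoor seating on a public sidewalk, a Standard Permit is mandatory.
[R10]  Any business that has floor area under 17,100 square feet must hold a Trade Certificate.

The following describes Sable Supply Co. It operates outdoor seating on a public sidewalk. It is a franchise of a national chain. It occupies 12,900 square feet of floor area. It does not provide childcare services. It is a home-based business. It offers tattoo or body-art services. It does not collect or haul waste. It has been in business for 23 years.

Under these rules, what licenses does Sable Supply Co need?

[R1] floor area 12,900 square feet ≤ 14,900 square feet → Trade Registration required.
[R2] years in business 23 ≥ 22 → New Business Registration not required.
[R3] operates outdoor seating on a public sidewalk → Commercial Authorization required.
[R4] floor area 12,900 square feet ≥ 7,400 square feet → Large Premises Certificate required.
[R5] floor area 12,900 square feet < 15,300 square feet; is a franchise of a national chain (not: is a sole proprietorship) → Small Premises Certificate not required.
[R6] operates outdoor seating on a public sidewalk; floor area 12,900 square feet > 10,800 square feet; is a home-based business (not: occupies leased commercial space) → Compliance Certificate not required.
[R7] years in business 23 ≤ 26; offers tattoo or body-art services; is a home-based business → Standard License not required.
[R8] years in business 23 < 24; is a franchise of a national chain; is a home-based business → General Business Certificate required.
[R9] years in business 23 < 26; is a home-based business; operates outdoor seating on a public sidewalk → Standard Permit not required.
[R10] floor area 12,900 square feet < 17,100 square feet → Trade Certificate required.

Commercial Authorization, General Business Certificate, Large Premises Certificate, Trade Certificate, Trade Registration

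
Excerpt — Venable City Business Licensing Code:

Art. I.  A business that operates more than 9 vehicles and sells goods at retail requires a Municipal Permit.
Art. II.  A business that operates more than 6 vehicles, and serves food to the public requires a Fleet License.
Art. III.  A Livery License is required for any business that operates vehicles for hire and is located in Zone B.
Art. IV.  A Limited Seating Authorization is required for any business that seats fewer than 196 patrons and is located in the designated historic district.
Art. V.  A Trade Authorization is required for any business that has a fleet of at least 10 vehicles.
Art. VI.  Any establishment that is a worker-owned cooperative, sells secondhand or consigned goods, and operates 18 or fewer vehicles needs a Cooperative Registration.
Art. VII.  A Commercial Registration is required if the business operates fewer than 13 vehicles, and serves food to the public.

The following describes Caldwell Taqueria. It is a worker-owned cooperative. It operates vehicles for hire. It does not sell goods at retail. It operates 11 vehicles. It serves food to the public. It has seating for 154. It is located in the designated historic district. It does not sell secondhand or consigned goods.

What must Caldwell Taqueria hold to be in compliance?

Art. I. vehicles 11 > 9; does not sell goods at retail → Municipal Permit not required.
Art. II. vehicles 11 > 6; serves food to the public → Fleet License required.
Art. III. operates vehicles for hire; is located in the designated historic district (not: is located in Zone B) → Livery License not required.
Art. IV. seating 154 < 196; is located in the designated historic district → Limited Seating Authorization required.
Art. V. vehicles 11 ≥ 10 → Trade Authorization required.
Art. VI. is a worker-owned cooperative; does not sell secondhand or consigned goods; vehicles 11 ≤ 18 → Cooperative Registration not required.
Art. VII. vehicles 11 < 13; serves food to the public → Commercial Registration required.

Commercial Registration, Fleet License, Limited Seating Authorization, Trade Authorization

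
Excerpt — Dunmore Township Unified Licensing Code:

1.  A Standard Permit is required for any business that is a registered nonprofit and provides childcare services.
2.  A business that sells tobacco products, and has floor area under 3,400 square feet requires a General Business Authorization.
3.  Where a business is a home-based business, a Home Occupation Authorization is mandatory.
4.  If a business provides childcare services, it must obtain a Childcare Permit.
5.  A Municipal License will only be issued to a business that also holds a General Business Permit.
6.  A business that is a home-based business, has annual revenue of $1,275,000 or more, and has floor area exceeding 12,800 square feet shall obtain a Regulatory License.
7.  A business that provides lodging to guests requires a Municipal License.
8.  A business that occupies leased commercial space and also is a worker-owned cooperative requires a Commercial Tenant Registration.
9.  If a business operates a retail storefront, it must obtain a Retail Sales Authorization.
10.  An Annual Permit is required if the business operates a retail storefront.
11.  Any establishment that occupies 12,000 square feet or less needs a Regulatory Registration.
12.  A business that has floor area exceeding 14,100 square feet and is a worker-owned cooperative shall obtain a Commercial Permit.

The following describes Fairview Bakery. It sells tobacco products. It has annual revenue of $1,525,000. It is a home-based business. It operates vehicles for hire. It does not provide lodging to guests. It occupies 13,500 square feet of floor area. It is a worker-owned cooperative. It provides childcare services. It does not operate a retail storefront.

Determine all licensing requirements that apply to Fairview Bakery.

1. is a worker-owned cooperative (not: is a registered nonprofit); provides childcare services → Standard Permit not required.
2. sells tobacco products; floor area 13,500 square feet ≥ 3,400 square feet → General Business Authorization not required.
3. is a home-based business → Home Occupation Authorization required.
4. provides childcare services → Childcare Permit required.
5. Municipal License is not required → no effect.
6. is a home-based business; revenue $1,525,000 ≥ $1,275,000; floor area 13,500 square feet > 12,800 square feet → Regulatory License required.
7. does not provide lodging to guests → Municipal License not required.
8. is a home-based business (not: occupies leased commercial space); is a worker-owned cooperative → Commercial Tenant Registration not required.
9. does not operate a retail storefront → Retail Sales Authorization not required.
10. does not operate a retail storefront → Annual Permit not required.
11. floor area 13,500 square feet > 12,000 square feet → Regulatory Registration not required.
12. floor area 13,500 square feet ≤ 14,100 square feet; is a worker-owned cooperative → Commercial Permit not required.

Childcare Permit, Home Occupation Authorization, Regulatory License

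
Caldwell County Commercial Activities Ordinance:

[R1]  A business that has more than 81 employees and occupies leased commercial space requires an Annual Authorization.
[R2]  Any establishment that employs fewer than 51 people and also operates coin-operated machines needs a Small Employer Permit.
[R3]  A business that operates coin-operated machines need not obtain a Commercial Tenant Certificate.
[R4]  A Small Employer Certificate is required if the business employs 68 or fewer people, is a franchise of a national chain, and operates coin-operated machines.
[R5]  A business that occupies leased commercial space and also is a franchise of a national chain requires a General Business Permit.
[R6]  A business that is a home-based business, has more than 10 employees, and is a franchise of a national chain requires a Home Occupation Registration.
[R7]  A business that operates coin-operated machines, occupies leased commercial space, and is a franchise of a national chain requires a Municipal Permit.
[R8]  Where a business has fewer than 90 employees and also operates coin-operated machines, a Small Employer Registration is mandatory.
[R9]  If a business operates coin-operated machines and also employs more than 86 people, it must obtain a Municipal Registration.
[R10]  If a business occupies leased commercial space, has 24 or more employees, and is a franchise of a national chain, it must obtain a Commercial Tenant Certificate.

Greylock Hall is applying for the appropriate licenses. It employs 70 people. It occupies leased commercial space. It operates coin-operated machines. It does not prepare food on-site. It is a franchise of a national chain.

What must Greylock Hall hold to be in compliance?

General Business Permit, Municipal Permit, Small Employer Registration

[R1] employees 70 ≤ 81; occupies leased commercial space → Annual Authorization not required.
[R2] employees 70 ≥ 51; operates coin-operated machines → Small Employer Permit not required.
[R3] operates coin-operated machines → exempt from Commercial Tenant Certificate.
[R4] employees 70 > 68; is a franchise of a national chain; operates coin-operated machines → Small Employer Certificate not required.
[R5] occupies leased commercial space; is a franchise of a national chain → General Business Permit required.
[R6] occupies leased commercial space (not: is a home-based business); employees 70 > 10; is a franchise of a national chain → Home Occupation Registration not required.
[R7] operates coin-operated machines; occupies leased commercial space; is a franchise of a national chain → Municipal Permit required.
[R8] employees 70 < 90; operates coin-operated machines → Small Employer Registration required.
[R9] operates coin-operated machines; employees 70 ≤ 86 → Municipal Registration not required.
[R10] occupies leased commercial space; employees 70 ≥ 24; is a franchise of a national chain → Commercial Tenant Certificate required.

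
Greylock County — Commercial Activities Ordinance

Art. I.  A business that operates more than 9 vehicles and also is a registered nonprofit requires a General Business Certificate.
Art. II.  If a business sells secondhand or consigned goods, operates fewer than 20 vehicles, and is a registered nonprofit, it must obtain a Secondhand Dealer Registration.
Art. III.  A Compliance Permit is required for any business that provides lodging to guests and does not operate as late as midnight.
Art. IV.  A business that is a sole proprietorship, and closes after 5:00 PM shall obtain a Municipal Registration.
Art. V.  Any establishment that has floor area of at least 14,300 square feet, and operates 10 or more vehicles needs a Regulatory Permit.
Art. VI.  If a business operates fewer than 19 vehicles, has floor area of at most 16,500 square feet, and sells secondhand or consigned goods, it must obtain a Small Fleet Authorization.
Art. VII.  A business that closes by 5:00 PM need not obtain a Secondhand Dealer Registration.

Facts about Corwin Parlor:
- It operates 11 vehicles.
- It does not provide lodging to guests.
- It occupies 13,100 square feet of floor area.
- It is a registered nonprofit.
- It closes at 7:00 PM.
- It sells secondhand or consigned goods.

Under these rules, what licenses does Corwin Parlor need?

General Business Certificate, Secondhand Dealer Registration, Small Fleet Authorization

Art. I. vehicles 11 > 9; is a registered nonprofit → General Business Certificate required.
Art. II. sells secondhand or consigned goods; vehicles 11 < 20; is a registered nonprofit → Secondhand Dealer Registration required.
Art. III. does not provide lodging to guests; closes 7:00 PM, at/before midnight → Compliance Permit not required.
Art. IV. is a registered nonprofit (not: is a sole proprietorship); closes 7:00 PM, after 5:00 PM → Municipal Registration not required.
Art. V. floor area 13,100 square feet < 14,300 square feet; vehicles 11 ≥ 10 → Regulatory Permit not required.
Art. VI. vehicles 11 < 19; floor area 13,100 square feet ≤ 16,500 square feet; sells secondhand or consigned goods → Small Fleet Authorization required.
Art. VII. closes 7:00 PM, after 5:00 PM → Secondhand Dealer Registration exemption does not apply.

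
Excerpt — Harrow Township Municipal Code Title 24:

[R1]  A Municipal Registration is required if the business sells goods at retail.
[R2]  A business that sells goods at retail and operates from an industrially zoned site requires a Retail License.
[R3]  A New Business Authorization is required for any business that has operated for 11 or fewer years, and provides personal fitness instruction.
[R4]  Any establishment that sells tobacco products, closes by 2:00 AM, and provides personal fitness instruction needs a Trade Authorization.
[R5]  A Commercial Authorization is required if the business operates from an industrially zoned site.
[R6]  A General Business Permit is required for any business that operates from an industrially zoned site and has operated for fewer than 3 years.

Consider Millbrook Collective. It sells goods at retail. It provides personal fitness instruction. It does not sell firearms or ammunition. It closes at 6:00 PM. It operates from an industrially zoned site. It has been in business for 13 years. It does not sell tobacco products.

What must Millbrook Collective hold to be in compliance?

Commercial Authorization, Municipal Registration, Retail License

[R1] sells goods at retail → Municipal Registration required.
[R2] sells goods at retail; operates from an industrially zoned site → Retail License required.
[R3] years in business 13 > 11; provides personal fitness instruction → New Business Authorization not required.
[R4] does not sell tobacco products; closes 6:00 PM, at/before 2:00 AM; provides personal fitness instruction → Trade Authorization not required.
[R5] operates from an industrially zoned site → Commercial Authorization required.
[R6] operates from an industrially zoned site; years in business 13 ≥ 3 → General Business Permit not required.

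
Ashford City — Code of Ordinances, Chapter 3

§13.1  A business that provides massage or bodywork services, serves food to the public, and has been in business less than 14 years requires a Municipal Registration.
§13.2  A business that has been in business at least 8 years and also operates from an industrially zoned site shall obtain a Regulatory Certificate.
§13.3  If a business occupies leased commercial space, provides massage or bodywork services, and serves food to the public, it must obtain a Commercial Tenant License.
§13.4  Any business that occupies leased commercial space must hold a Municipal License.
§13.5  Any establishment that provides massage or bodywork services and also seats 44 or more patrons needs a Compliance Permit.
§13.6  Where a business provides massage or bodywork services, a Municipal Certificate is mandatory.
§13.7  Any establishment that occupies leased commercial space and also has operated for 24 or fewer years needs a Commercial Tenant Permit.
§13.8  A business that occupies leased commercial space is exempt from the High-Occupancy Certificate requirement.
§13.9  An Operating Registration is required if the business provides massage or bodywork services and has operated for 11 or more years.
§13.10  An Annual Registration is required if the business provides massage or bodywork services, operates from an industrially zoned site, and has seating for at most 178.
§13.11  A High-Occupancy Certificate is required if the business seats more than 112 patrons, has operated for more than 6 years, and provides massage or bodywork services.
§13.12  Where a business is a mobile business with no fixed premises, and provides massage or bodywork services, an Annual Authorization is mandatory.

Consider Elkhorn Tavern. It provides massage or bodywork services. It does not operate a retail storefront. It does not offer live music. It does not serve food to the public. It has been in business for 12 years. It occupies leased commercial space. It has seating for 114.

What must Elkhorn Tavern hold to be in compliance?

Commercial Tenant Permit, Compliance Permit, Municipal Certificate, Municipal License, Operating Registration

§13.1 provides massage or bodywork services; does not serve food to the public; years in business 12 < 14 → Municipal Registration not required.
§13.2 years in business 12 ≥ 8; occupies leased commercial space (not: operates from an industrially zoned site) → Regulatory Certificate not required.
§13.3 occupies leased commercial space; provides massage or bodywork services; does not serve food to the public → Commercial Tenant License not required.
§13.4 occupies leased commercial space → Municipal License required.
§13.5 provides massage or bodywork services; seating 114 ≥ 44 → Compliance Permit required.
§13.6 provides massage or bodywork services → Municipal Certificate required.
§13.7 occupies leased commercial space; years in business 12 ≤ 24 → Commercial Tenant Permit required.
§13.8 occupies leased commercial space → exempt from High-Occupancy Certificate.
§13.9 provides massage or bodywork services; years in business 12 ≥ 11 → Operating Registration required.
§13.10 provides massage or bodywork services; occupies leased commercial space (not: operates from an industrially zoned site); seating 114 ≤ 178 → Annual Registration not required.
§13.11 seating 114 > 112; years in business 12 > 6; provides massage or bodywork services → High-Occupancy Certificate required.
§13.12 occupies leased commercial space (not: is a mobile business with no fixed premises); provides massage or bodywork services → Annual Authorization not required.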